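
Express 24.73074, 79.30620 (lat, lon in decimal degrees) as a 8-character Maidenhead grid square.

Add 180° to longitude and 90° to latitude: 259.30620, 114.73074.
Field (20°×10°, letters A–R): 259.30620/20 → 12 → M, 114.73074/10 → 11 → L; chars ML.
Square (2°×1°, digits 0–9): 19.30620/2 → 9, 4.73074/1 → 4; chars 94.
Subsquare (5′×2.5′, letters a–x): 1.30620/0.0833333 → 15 → p, 0.73074/0.0416667 → 17 → r; chars pr.
Extended square (30″×15″, digits 0–9): 0.05620/0.00833333 → 6, 0.02241/0.00416667 → 5; chars 65.

ML94pr65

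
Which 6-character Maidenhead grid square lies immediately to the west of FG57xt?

FG57wt

Longitude subsquare x = 23; −1 → 22 = w.
The latitude characters are unchanged.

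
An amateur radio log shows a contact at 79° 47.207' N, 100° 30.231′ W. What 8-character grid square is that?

DQ99rs98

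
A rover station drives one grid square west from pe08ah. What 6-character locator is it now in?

OE98xh

Longitude subsquare a = 0; −1 → -1, wraps to 23 = x, carry into square.
Longitude square 0; −1 → -1, wraps to 9, carry into field.
Longitude field P = 15; −1 → 14 = O.
The latitude characters are unchanged.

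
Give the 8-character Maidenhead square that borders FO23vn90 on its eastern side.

Longitude extended square 9; +1 → 10, wraps to 0, carry into subsquare.
Longitude subsquare v = 21; +1 → 22 = w.
The latitude characters are unchanged.

FO23wn00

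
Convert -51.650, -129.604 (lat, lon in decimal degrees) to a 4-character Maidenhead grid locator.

CD58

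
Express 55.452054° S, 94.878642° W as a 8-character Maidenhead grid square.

ED24nn41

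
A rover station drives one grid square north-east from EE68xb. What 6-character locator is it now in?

Longitude subsquare x = 23; +1 → 24, wraps to 0 = a, carry into square.
Longitude square 6; +1 → 7.
Latitude subsquare b = 1; +1 → 2 = c.

EE78ac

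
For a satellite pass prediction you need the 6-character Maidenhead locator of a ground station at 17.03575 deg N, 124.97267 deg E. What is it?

PK27la

Add 180° to longitude and 90° to latitude: 304.9727, 107.0358.
Field (20°×10°, letters A–R): lon ⌊304.9727/20⌋ = 15 → P; lat ⌊107.0358/10⌋ = 10 → K.
Square (2°×1°, digits 0–9): lon ⌊4.9727/2⌋ = 2; lat ⌊7.0358/1⌋ = 7.
Subsquare (5′×2.5′, letters a–x): lon ⌊0.9727/0.0833333⌋ = 11 → l; lat ⌊0.0358/0.0416667⌋ = 0 → a.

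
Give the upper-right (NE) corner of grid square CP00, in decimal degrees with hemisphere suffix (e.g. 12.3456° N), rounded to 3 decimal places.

61.000° N, 138.000° W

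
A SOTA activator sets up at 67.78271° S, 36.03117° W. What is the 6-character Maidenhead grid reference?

Shift to the Maidenhead origin (180°W, 90°S): lon 143.9688, lat 22.2173.
Field: lon ⌊143.9688/20⌋ = 7 → H; lat ⌊22.2173/10⌋ = 2 → C.
Square: lon ⌊3.9688/2⌋ = 1; lat ⌊2.2173/1⌋ = 2.
Subsquare: lon ⌊1.9688/0.0833333⌋ = 23 → x; lat ⌊0.2173/0.0416667⌋ = 5 → f.

HC12xf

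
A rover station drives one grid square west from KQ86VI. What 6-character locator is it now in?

Longitude subsquare v = 21; −1 → 20 = u.
The latitude characters are unchanged.

KQ86ui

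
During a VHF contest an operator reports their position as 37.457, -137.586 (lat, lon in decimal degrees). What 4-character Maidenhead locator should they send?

Shift to the Maidenhead origin (180°W, 90°S): lon 42.41, lat 127.46.
Field: 42.41/20 → 2 → C, 127.46/10 → 12 → M; chars CM.
Square: 2.41/2 → 1, 7.46/1 → 7; chars 17.

CM17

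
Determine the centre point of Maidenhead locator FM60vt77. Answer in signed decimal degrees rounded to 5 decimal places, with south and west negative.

30.82292, -66.18750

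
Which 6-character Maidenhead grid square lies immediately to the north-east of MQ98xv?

NQ08aw

Longitude subsquare x = 23; +1 → 24, wraps to 0 = a, carry into square.
Longitude square 9; +1 → 10, wraps to 0, carry into field.
Longitude field M = 12; +1 → 13 = N.
Latitude subsquare v = 21; +1 → 22 = w.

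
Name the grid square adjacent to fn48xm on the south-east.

FN58al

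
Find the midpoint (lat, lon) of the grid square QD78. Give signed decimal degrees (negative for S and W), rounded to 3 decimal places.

-51.500, 155.000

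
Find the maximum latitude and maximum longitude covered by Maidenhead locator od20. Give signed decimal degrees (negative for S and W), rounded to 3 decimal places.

Field O=14, D=3: +14·20° lon, +3·10° lat → SW at lon 100°, lat -60°.
Square 2, 0: +2·2° lon, +0·1° lat → SW at lon 104°, lat -60°.
Cell spans 2° lon × 1° lat. NE corner is SW corner plus one full cell.
latitude -59.000, longitude 106.000.

-59.000, 106.000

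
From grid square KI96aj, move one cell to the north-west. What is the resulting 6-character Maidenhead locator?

KI86xk

Longitude subsquare a = 0; −1 → -1, wraps to 23 = x, carry into square.
Longitude square 9; −1 → 8.
Latitude subsquare j = 9; +1 → 10 = k.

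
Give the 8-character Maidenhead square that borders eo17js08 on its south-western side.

Longitude extended square 0; −1 → -1, wraps to 9, carry into subsquare.
Longitude subsquare j = 9; −1 → 8 = i.
Latitude extended square 8; −1 → 7.

EO17is97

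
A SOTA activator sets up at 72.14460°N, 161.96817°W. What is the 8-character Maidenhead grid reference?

Shift to the Maidenhead origin (180°W, 90°S): lon 18.03183, lat 162.14460.
Field (20°×10°, letters A–R): lon ⌊18.03183/20⌋ = 0 → A; lat ⌊162.14460/10⌋ = 16 → Q.
Square (2°×1°, digits 0–9): lon ⌊18.03183/2⌋ = 9; lat ⌊2.14460/1⌋ = 2.
Subsquare (5′×2.5′, letters a–x): lon ⌊0.03183/0.0833333⌋ = 0 → a; lat ⌊0.14460/0.0416667⌋ = 3 → d.
Extended square (30″×15″, digits 0–9): lon ⌊0.03183/0.00833333⌋ = 3; lat ⌊0.01960/0.00416667⌋ = 4.

AQ92ad34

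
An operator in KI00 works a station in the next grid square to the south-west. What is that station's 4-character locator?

Longitude square 0; −1 → -1, wraps to 9, carry into field.
Longitude field K = 10; −1 → 9 = J.
Latitude square 0; −1 → -1, wraps to 9, carry into field.
Latitude field I = 8; −1 → 7 = H.

JH99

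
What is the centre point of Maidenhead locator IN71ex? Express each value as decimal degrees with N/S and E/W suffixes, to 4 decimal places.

Field I=8, N=13: +8·20° lon, +13·10° lat → SW at lon -20°, lat 40°.
Square 7, 1: +7·2° lon, +1·1° lat → SW at lon -6°, lat 41°.
Subsquare e=4, x=23: +4·0.0833333° lon, +23·0.0416667° lat → SW at lon -5.66667°, lat 41.9583°.
Cell spans 0.0833333° lon × 0.0416667° lat. Centre is SW corner plus half of each.
latitude 41.9792° N, longitude 5.6250° W.

41.9792° N, 5.6250° W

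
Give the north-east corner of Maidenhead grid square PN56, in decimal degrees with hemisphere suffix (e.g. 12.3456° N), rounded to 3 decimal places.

47.000° N, 132.000° E

Field P=15, N=13: +15·20° lon, +13·10° lat → SW at lon 120°, lat 40°.
Square 5, 6: +5·2° lon, +6·1° lat → SW at lon 130°, lat 46°.
Cell spans 2° lon × 1° lat. NE corner is SW corner plus one full cell.
latitude 47.000° N, longitude 132.000° E.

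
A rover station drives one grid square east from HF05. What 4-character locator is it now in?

HF15

Longitude square 0; +1 → 1.
The latitude characters are unchanged.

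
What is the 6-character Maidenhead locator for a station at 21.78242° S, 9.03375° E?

Shift to the Maidenhead origin (180°W, 90°S): lon 189.0337, lat 68.2176.
Field (20°×10°, letters A–R): lon ⌊189.0337/20⌋ = 9 → J; lat ⌊68.2176/10⌋ = 6 → G.
Square (2°×1°, digits 0–9): lon ⌊9.0337/2⌋ = 4; lat ⌊8.2176/1⌋ = 8.
Subsquare (5′×2.5′, letters a–x): lon ⌊1.0337/0.0833333⌋ = 12 → m; lat ⌊0.2176/0.0416667⌋ = 5 → f.

JG48mf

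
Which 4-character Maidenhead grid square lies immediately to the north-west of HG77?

Longitude square 7; −1 → 6.
Latitude square 7; +1 → 8.

HG68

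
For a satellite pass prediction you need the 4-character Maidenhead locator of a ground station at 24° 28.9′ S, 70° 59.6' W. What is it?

Add 180° to longitude and 90° to latitude: 109.01, 65.52.
Field (20°×10°, letters A–R): 109.01/20 → 5 → F, 65.52/10 → 6 → G; chars FG.
Square (2°×1°, digits 0–9): 9.01/2 → 4, 5.52/1 → 5; chars 45.

FG45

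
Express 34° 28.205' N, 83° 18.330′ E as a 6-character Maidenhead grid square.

NM14pl

Add 180° to longitude and 90° to latitude: 263.3055, 124.4701.
Field: lon ⌊263.3055/20⌋ = 13 → N; lat ⌊124.4701/10⌋ = 12 → M.
Square: lon ⌊3.3055/2⌋ = 1; lat ⌊4.4701/1⌋ = 4.
Subsquare: lon ⌊1.3055/0.0833333⌋ = 15 → p; lat ⌊0.4701/0.0416667⌋ = 11 → l.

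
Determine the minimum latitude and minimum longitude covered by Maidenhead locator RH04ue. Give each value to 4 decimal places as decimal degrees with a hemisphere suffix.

Field R=17, H=7: +17·20° lon, +7·10° lat → SW at lon 160°, lat -20°.
Square 0, 4: +0·2° lon, +4·1° lat → SW at lon 160°, lat -16°.
Subsquare u=20, e=4: +20·0.0833333° lon, +4·0.0416667° lat → SW at lon 161.667°, lat -15.8333°.
latitude 15.8333° S, longitude 161.6667° E.

15.8333° S, 161.6667° E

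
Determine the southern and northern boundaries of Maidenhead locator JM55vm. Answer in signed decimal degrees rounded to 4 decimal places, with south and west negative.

Field J=9, M=12: +9·20° lon, +12·10° lat → SW at lon 0°, lat 30°.
Square 5, 5: +5·2° lon, +5·1° lat → SW at lon 10°, lat 35°.
Subsquare v=21, m=12: +21·0.0833333° lon, +12·0.0416667° lat → SW at lon 11.75°, lat 35.5°.
Cell spans 0.0833333° lon × 0.0416667° lat.
south 35.5000, north 35.5417.

35.5000, 35.5417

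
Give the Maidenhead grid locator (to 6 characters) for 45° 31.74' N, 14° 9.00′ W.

IN25wm

Add 180° to longitude and 90° to latitude: 165.8500, 135.5290.
Field (20°×10°, letters A–R): lon ⌊165.8500/20⌋ = 8 → I; lat ⌊135.5290/10⌋ = 13 → N.
Square (2°×1°, digits 0–9): lon ⌊5.8500/2⌋ = 2; lat ⌊5.5290/1⌋ = 5.
Subsquare (5′×2.5′, letters a–x): lon ⌊1.8500/0.0833333⌋ = 22 → w; lat ⌊0.5290/0.0416667⌋ = 12 → m.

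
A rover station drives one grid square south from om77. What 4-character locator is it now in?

Latitude square 7; −1 → 6.
The longitude characters are unchanged.

OM76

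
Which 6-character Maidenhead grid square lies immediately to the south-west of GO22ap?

GO12xo

Longitude subsquare a = 0; −1 → -1, wraps to 23 = x, carry into square.
Longitude square 2; −1 → 1.
Latitude subsquare p = 15; −1 → 14 = o.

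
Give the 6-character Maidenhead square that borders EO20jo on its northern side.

EO20jp

Latitude subsquare o = 14; +1 → 15 = p.
The longitude characters are unchanged.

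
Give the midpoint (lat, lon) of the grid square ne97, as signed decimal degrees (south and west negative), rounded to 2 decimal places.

Field N=13, E=4: +13·20° lon, +4·10° lat → SW at lon 80°, lat -50°.
Square 9, 7: +9·2° lon, +7·1° lat → SW at lon 98°, lat -43°.
Cell spans 2° lon × 1° lat. Centre is SW corner plus half of each.
latitude -42.50, longitude 99.00.

-42.50, 99.00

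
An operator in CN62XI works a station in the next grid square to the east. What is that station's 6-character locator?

Longitude subsquare x = 23; +1 → 24, wraps to 0 = a, carry into square.
Longitude square 6; +1 → 7.
The latitude characters are unchanged.

CN72ai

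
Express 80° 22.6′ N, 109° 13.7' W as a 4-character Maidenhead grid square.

DR50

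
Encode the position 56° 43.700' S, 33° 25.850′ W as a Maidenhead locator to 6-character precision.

Add 180° to longitude and 90° to latitude: 146.5692, 33.2717.
Field: 146.5692/20 → 7 → H, 33.2717/10 → 3 → D; chars HD.
Square: 6.5692/2 → 3, 3.2717/1 → 3; chars 33.
Subsquare: 0.5692/0.0833333 → 6 → g, 0.2717/0.0416667 → 6 → g; chars gg.

HD33gg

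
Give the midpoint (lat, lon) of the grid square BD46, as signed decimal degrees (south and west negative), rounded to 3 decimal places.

Field B=1, D=3: +1·20° lon, +3·10° lat → SW at lon -160°, lat -60°.
Square 4, 6: +4·2° lon, +6·1° lat → SW at lon -152°, lat -54°.
Cell spans 2° lon × 1° lat. Centre is SW corner plus half of each.
latitude -53.500, longitude -151.000.

-53.500, -151.000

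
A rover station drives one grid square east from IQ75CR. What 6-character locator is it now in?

IQ75dr

Longitude subsquare c = 2; +1 → 3 = d.
The latitude characters are unchanged.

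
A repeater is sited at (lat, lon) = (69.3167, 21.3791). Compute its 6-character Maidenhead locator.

KP09qh

Shift to the Maidenhead origin (180°W, 90°S): lon 201.3791, lat 159.3167.
Field (20°×10°, letters A–R): lon ⌊201.3791/20⌋ = 10 → K; lat ⌊159.3167/10⌋ = 15 → P.
Square (2°×1°, digits 0–9): lon ⌊1.3791/2⌋ = 0; lat ⌊9.3167/1⌋ = 9.
Subsquare (5′×2.5′, letters a–x): lon ⌊1.3791/0.0833333⌋ = 16 → q; lat ⌊0.3167/0.0416667⌋ = 7 → h.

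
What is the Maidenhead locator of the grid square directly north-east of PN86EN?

Longitude subsquare e = 4; +1 → 5 = f.
Latitude subsquare n = 13; +1 → 14 = o.

PN86fo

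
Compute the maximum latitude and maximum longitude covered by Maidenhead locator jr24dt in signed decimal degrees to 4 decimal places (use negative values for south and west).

84.8333, 4.3333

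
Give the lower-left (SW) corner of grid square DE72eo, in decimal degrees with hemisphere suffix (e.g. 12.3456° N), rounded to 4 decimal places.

47.4167° S, 105.6667° W

Field D=3, E=4: +3·20° lon, +4·10° lat → SW at lon -120°, lat -50°.
Square 7, 2: +7·2° lon, +2·1° lat → SW at lon -106°, lat -48°.
Subsquare e=4, o=14: +4·0.0833333° lon, +14·0.0416667° lat → SW at lon -105.667°, lat -47.4167°.
latitude 47.4167° S, longitude 105.6667° W.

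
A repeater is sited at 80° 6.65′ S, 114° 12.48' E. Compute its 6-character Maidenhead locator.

OA79cv

Offset from 180°W / 90°S: lon 294.2080°, lat 9.8892°.
Field: 294.2080/20 → 14 → O, 9.8892/10 → 0 → A; chars OA.
Square: 14.2080/2 → 7, 9.8892/1 → 9; chars 79.
Subsquare: 0.2080/0.0833333 → 2 → c, 0.8892/0.0416667 → 21 → v; chars cv.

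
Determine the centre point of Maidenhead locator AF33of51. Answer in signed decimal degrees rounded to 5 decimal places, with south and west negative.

-36.78542, -172.78750

Field A=0, F=5: +0·20° lon, +5·10° lat → SW at lon -180°, lat -40°.
Square 3, 3: +3·2° lon, +3·1° lat → SW at lon -174°, lat -37°.
Subsquare o=14, f=5: +14·0.0833333° lon, +5·0.0416667° lat → SW at lon -172.833°, lat -36.7917°.
Extended square 5, 1: +5·0.00833333° lon, +1·0.00416667° lat → SW at lon -172.792°, lat -36.7875°.
Cell spans 0.00833333° lon × 0.00416667° lat. Centre is SW corner plus half of each.
latitude -36.78542, longitude -172.78750.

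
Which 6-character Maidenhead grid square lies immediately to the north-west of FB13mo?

FB13lp

Longitude subsquare m = 12; −1 → 11 = l.
Latitude subsquare o = 14; +1 → 15 = p.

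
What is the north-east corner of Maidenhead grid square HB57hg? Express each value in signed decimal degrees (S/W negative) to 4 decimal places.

Field H=7, B=1: +7·20° lon, +1·10° lat → SW at lon -40°, lat -80°.
Square 5, 7: +5·2° lon, +7·1° lat → SW at lon -30°, lat -73°.
Subsquare h=7, g=6: +7·0.0833333° lon, +6·0.0416667° lat → SW at lon -29.4167°, lat -72.75°.
Cell spans 0.0833333° lon × 0.0416667° lat. NE corner is SW corner plus one full cell.
latitude -72.7083, longitude -29.3333.

-72.7083, -29.3333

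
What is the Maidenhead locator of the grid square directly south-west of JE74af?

Longitude subsquare a = 0; −1 → -1, wraps to 23 = x, carry into square.
Longitude square 7; −1 → 6.
Latitude subsquare f = 5; −1 → 4 = e.

JE64xe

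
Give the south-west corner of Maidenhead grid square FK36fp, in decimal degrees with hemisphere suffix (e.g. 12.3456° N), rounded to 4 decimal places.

Field F=5, K=10: +5·20° lon, +10·10° lat → SW at lon -80°, lat 10°.
Square 3, 6: +3·2° lon, +6·1° lat → SW at lon -74°, lat 16°.
Subsquare f=5, p=15: +5·0.0833333° lon, +15·0.0416667° lat → SW at lon -73.5833°, lat 16.625°.
latitude 16.6250° N, longitude 73.5833° W.

16.6250° N, 73.5833° W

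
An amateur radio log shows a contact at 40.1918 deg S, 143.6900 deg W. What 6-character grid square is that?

Add 180° to longitude and 90° to latitude: 36.3100, 49.8082.
Field: lon ⌊36.3100/20⌋ = 1 → B; lat ⌊49.8082/10⌋ = 4 → E.
Square: lon ⌊16.3100/2⌋ = 8; lat ⌊9.8082/1⌋ = 9.
Subsquare: lon ⌊0.3100/0.0833333⌋ = 3 → d; lat ⌊0.8082/0.0416667⌋ = 19 → t.

BE89dt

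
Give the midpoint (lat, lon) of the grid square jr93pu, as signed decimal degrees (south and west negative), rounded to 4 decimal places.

Field J=9, R=17: +9·20° lon, +17·10° lat → SW at lon 0°, lat 80°.
Square 9, 3: +9·2° lon, +3·1° lat → SW at lon 18°, lat 83°.
Subsquare p=15, u=20: +15·0.0833333° lon, +20·0.0416667° lat → SW at lon 19.25°, lat 83.8333°.
Cell spans 0.0833333° lon × 0.0416667° lat. Centre is SW corner plus half of each.
latitude 83.8542, longitude 19.2917.

83.8542, 19.2917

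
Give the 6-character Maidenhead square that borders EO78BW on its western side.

Longitude subsquare b = 1; −1 → 0 = a.
The latitude characters are unchanged.

EO78aw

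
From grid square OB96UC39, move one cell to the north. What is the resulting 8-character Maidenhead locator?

Latitude extended square 9; +1 → 10, wraps to 0, carry into subsquare.
Latitude subsquare c = 2; +1 → 3 = d.
The longitude characters are unchanged.

OB96ud30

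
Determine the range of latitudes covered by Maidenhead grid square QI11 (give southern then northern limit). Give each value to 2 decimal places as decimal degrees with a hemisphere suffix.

9.00° S, 8.00° S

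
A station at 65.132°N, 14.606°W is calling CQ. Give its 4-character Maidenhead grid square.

Shift to the Maidenhead origin (180°W, 90°S): lon 165.39, lat 155.13.
Field (20°×10°, letters A–R): 165.39/20 → 8 → I, 155.13/10 → 15 → P; chars IP.
Square (2°×1°, digits 0–9): 5.39/2 → 2, 5.13/1 → 5; chars 25.

IP25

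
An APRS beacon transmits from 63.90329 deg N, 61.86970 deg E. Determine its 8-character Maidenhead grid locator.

MP03wv46

Add 180° to longitude and 90° to latitude: 241.86970, 153.90329.
Field: 241.86970/20 → 12 → M, 153.90329/10 → 15 → P; chars MP.
Square: 1.86970/2 → 0, 3.90329/1 → 3; chars 03.
Subsquare: 1.86970/0.0833333 → 22 → w, 0.90329/0.0416667 → 21 → v; chars wv.
Extended square: 0.03637/0.00833333 → 4, 0.02829/0.00416667 → 6; chars 46.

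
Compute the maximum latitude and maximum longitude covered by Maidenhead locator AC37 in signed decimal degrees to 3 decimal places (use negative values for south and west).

-62.000, -172.000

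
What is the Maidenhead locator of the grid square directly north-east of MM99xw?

NM09ax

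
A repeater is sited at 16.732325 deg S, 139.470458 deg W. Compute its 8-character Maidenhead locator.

CH03gg34

Shift to the Maidenhead origin (180°W, 90°S): lon 40.52954, lat 73.26767.
Field (20°×10°, letters A–R): lon ⌊40.52954/20⌋ = 2 → C; lat ⌊73.26767/10⌋ = 7 → H.
Square (2°×1°, digits 0–9): lon ⌊0.52954/2⌋ = 0; lat ⌊3.26767/1⌋ = 3.
Subsquare (5′×2.5′, letters a–x): lon ⌊0.52954/0.0833333⌋ = 6 → g; lat ⌊0.26767/0.0416667⌋ = 6 → g.
Extended square (30″×15″, digits 0–9): lon ⌊0.02954/0.00833333⌋ = 3; lat ⌊0.01767/0.00416667⌋ = 4.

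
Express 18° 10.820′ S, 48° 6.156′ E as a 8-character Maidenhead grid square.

LH41bt26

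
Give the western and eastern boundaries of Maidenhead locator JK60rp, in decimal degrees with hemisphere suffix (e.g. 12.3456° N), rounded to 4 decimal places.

13.4167° E, 13.5000° E

Field J=9, K=10: +9·20° lon, +10·10° lat → SW at lon 0°, lat 10°.
Square 6, 0: +6·2° lon, +0·1° lat → SW at lon 12°, lat 10°.
Subsquare r=17, p=15: +17·0.0833333° lon, +15·0.0416667° lat → SW at lon 13.4167°, lat 10.625°.
Cell spans 0.0833333° lon × 0.0416667° lat.
west 13.4167° E, east 13.5000° E.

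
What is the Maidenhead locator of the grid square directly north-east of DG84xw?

Longitude subsquare x = 23; +1 → 24, wraps to 0 = a, carry into square.
Longitude square 8; +1 → 9.
Latitude subsquare w = 22; +1 → 23 = x.

DG94ax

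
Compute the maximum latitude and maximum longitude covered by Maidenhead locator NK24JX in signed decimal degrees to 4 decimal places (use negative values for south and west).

15.0000, 84.8333

Field N=13, K=10: +13·20° lon, +10·10° lat → SW at lon 80°, lat 10°.
Square 2, 4: +2·2° lon, +4·1° lat → SW at lon 84°, lat 14°.
Subsquare j=9, x=23: +9·0.0833333° lon, +23·0.0416667° lat → SW at lon 84.75°, lat 14.9583°.
Cell spans 0.0833333° lon × 0.0416667° lat. NE corner is SW corner plus one full cell.
latitude 15.0000, longitude 84.8333.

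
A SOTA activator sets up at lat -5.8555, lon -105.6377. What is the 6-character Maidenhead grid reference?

DI74ed

Shift to the Maidenhead origin (180°W, 90°S): lon 74.3623, lat 84.1445.
Field: lon ⌊74.3623/20⌋ = 3 → D; lat ⌊84.1445/10⌋ = 8 → I.
Square: lon ⌊14.3623/2⌋ = 7; lat ⌊4.1445/1⌋ = 4.
Subsquare: lon ⌊0.3623/0.0833333⌋ = 4 → e; lat ⌊0.1445/0.0416667⌋ = 3 → d.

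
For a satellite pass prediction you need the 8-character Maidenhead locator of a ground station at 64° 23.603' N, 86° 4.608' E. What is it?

Add 180° to longitude and 90° to latitude: 266.07680, 154.39338.
Field: lon ⌊266.07680/20⌋ = 13 → N; lat ⌊154.39338/10⌋ = 15 → P.
Square: lon ⌊6.07680/2⌋ = 3; lat ⌊4.39338/1⌋ = 4.
Subsquare: lon ⌊0.07680/0.0833333⌋ = 0 → a; lat ⌊0.39338/0.0416667⌋ = 9 → j.
Extended square: lon ⌊0.07680/0.00833333⌋ = 9; lat ⌊0.01838/0.00416667⌋ = 4.

NP34aj94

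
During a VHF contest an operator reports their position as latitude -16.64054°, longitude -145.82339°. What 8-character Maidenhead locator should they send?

BH73ci16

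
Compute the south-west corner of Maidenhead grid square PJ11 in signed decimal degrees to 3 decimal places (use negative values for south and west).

1.000, 122.000

Field P=15, J=9: +15·20° lon, +9·10° lat → SW at lon 120°, lat 0°.
Square 1, 1: +1·2° lon, +1·1° lat → SW at lon 122°, lat 1°.
latitude 1.000, longitude 122.000.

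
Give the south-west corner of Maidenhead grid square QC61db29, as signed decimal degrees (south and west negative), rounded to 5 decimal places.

-68.92083, 152.26667

Field Q=16, C=2: +16·20° lon, +2·10° lat → SW at lon 140°, lat -70°.
Square 6, 1: +6·2° lon, +1·1° lat → SW at lon 152°, lat -69°.
Subsquare d=3, b=1: +3·0.0833333° lon, +1·0.0416667° lat → SW at lon 152.25°, lat -68.9583°.
Extended square 2, 9: +2·0.00833333° lon, +9·0.00416667° lat → SW at lon 152.267°, lat -68.9208°.
latitude -68.92083, longitude 152.26667.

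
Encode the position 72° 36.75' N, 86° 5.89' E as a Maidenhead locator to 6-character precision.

NQ32bo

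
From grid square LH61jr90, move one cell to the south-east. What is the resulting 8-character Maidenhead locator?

LH61kq09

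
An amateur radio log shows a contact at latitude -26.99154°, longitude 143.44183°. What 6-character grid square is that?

Add 180° to longitude and 90° to latitude: 323.4418, 63.0085.
Field: 323.4418/20 → 16 → Q, 63.0085/10 → 6 → G; chars QG.
Square: 3.4418/2 → 1, 3.0085/1 → 3; chars 13.
Subsquare: 1.4418/0.0833333 → 17 → r, 0.0085/0.0416667 → 0 → a; chars ra.

QG13ra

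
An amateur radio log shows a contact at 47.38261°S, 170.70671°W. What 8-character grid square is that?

AE42po58

Add 180° to longitude and 90° to latitude: 9.29329, 42.61739.
Field: 9.29329/20 → 0 → A, 42.61739/10 → 4 → E; chars AE.
Square: 9.29329/2 → 4, 2.61739/1 → 2; chars 42.
Subsquare: 1.29329/0.0833333 → 15 → p, 0.61739/0.0416667 → 14 → o; chars po.
Extended square: 0.04329/0.00833333 → 5, 0.03406/0.00416667 → 8; chars 58.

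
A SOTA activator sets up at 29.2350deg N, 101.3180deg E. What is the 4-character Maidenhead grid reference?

Offset from 180°W / 90°S: lon 281.32°, lat 119.23°.
Field (20°×10°, letters A–R): lon ⌊281.32/20⌋ = 14 → O; lat ⌊119.23/10⌋ = 11 → L.
Square (2°×1°, digits 0–9): lon ⌊1.32/2⌋ = 0; lat ⌊9.23/1⌋ = 9.

OL09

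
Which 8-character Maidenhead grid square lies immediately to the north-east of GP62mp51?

Longitude extended square 5; +1 → 6.
Latitude extended square 1; +1 → 2.

GP62mp62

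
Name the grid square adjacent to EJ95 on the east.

Longitude square 9; +1 → 10, wraps to 0, carry into field.
Longitude field E = 4; +1 → 5 = F.
The latitude characters are unchanged.

FJ05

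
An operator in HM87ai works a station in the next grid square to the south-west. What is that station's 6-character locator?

HM77xh

Longitude subsquare a = 0; −1 → -1, wraps to 23 = x, carry into square.
Longitude square 8; −1 → 7.
Latitude subsquare i = 8; −1 → 7 = h.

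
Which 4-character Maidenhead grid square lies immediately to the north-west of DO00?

CO91

Longitude square 0; −1 → -1, wraps to 9, carry into field.
Longitude field D = 3; −1 → 2 = C.
Latitude square 0; +1 → 1.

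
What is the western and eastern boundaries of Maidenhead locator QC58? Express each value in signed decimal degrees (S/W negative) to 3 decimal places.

150.000, 152.000

Field Q=16, C=2: +16·20° lon, +2·10° lat → SW at lon 140°, lat -70°.
Square 5, 8: +5·2° lon, +8·1° lat → SW at lon 150°, lat -62°.
Cell spans 2° lon × 1° lat.
west 150.000, east 152.000.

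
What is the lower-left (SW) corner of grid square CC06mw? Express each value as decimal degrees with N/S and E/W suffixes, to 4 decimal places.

Field C=2, C=2: +2·20° lon, +2·10° lat → SW at lon -140°, lat -70°.
Square 0, 6: +0·2° lon, +6·1° lat → SW at lon -140°, lat -64°.
Subsquare m=12, w=22: +12·0.0833333° lon, +22·0.0416667° lat → SW at lon -139°, lat -63.0833°.
latitude 63.0833° S, longitude 139.0000° W.

63.0833° S, 139.0000° W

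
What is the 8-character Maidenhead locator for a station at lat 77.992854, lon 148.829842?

Shift to the Maidenhead origin (180°W, 90°S): lon 328.82984, lat 167.99285.
Field (20°×10°, letters A–R): 328.82984/20 → 16 → Q, 167.99285/10 → 16 → Q; chars QQ.
Square (2°×1°, digits 0–9): 8.82984/2 → 4, 7.99285/1 → 7; chars 47.
Subsquare (5′×2.5′, letters a–x): 0.82984/0.0833333 → 9 → j, 0.99285/0.0416667 → 23 → x; chars jx.
Extended square (30″×15″, digits 0–9): 0.07984/0.00833333 → 9, 0.03452/0.00416667 → 8; chars 98.

QQ47jx98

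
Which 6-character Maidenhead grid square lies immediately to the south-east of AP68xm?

Longitude subsquare x = 23; +1 → 24, wraps to 0 = a, carry into square.
Longitude square 6; +1 → 7.
Latitude subsquare m = 12; −1 → 11 = l.

AP78al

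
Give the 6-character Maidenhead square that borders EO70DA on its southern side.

Latitude subsquare a = 0; −1 → -1, wraps to 23 = x, carry into square.
Latitude square 0; −1 → -1, wraps to 9, carry into field.
Latitude field O = 14; −1 → 13 = N.
The longitude characters are unchanged.

EN79dx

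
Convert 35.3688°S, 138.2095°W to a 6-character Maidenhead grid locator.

CF04vp

Shift to the Maidenhead origin (180°W, 90°S): lon 41.7905, lat 54.6312.
Field: 41.7905/20 → 2 → C, 54.6312/10 → 5 → F; chars CF.
Square: 1.7905/2 → 0, 4.6312/1 → 4; chars 04.
Subsquare: 1.7905/0.0833333 → 21 → v, 0.6312/0.0416667 → 15 → p; chars vp.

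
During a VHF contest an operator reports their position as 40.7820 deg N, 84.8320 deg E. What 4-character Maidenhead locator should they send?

Shift to the Maidenhead origin (180°W, 90°S): lon 264.83, lat 130.78.
Field: lon ⌊264.83/20⌋ = 13 → N; lat ⌊130.78/10⌋ = 13 → N.
Square: lon ⌊4.83/2⌋ = 2; lat ⌊0.78/1⌋ = 0.

NN20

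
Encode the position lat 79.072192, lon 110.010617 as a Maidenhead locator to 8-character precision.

Add 180° to longitude and 90° to latitude: 290.01062, 169.07219.
Field: 290.01062/20 → 14 → O, 169.07219/10 → 16 → Q; chars OQ.
Square: 10.01062/2 → 5, 9.07219/1 → 9; chars 59.
Subsquare: 0.01062/0.0833333 → 0 → a, 0.07219/0.0416667 → 1 → b; chars ab.
Extended square: 0.01062/0.00833333 → 1, 0.03053/0.00416667 → 7; chars 17.

OQ59ab17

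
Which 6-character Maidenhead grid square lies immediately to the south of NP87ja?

Latitude subsquare a = 0; −1 → -1, wraps to 23 = x, carry into square.
Latitude square 7; −1 → 6.
The longitude characters are unchanged.

NP86jx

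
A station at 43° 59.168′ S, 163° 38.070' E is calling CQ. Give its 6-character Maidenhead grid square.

Add 180° to longitude and 90° to latitude: 343.6345, 46.0139.
Field: lon ⌊343.6345/20⌋ = 17 → R; lat ⌊46.0139/10⌋ = 4 → E.
Square: lon ⌊3.6345/2⌋ = 1; lat ⌊6.0139/1⌋ = 6.
Subsquare: lon ⌊1.6345/0.0833333⌋ = 19 → t; lat ⌊0.0139/0.0416667⌋ = 0 → a.

RE16ta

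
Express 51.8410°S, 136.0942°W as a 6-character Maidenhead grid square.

CD18wd

Offset from 180°W / 90°S: lon 43.9058°, lat 38.1590°.
Field: lon ⌊43.9058/20⌋ = 2 → C; lat ⌊38.1590/10⌋ = 3 → D.
Square: lon ⌊3.9058/2⌋ = 1; lat ⌊8.1590/1⌋ = 8.
Subsquare: lon ⌊1.9058/0.0833333⌋ = 22 → w; lat ⌊0.1590/0.0416667⌋ = 3 → d.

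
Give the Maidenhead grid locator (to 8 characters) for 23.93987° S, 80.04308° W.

EG96xb44

Add 180° to longitude and 90° to latitude: 99.95692, 66.06013.
Field: 99.95692/20 → 4 → E, 66.06013/10 → 6 → G; chars EG.
Square: 19.95692/2 → 9, 6.06013/1 → 6; chars 96.
Subsquare: 1.95692/0.0833333 → 23 → x, 0.06013/0.0416667 → 1 → b; chars xb.
Extended square: 0.04025/0.00833333 → 4, 0.01846/0.00416667 → 4; chars 44.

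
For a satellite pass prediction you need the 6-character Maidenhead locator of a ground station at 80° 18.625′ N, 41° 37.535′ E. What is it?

LR00th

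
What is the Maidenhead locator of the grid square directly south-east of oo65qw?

OO65rv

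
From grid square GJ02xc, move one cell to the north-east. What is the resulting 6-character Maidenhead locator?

Longitude subsquare x = 23; +1 → 24, wraps to 0 = a, carry into square.
Longitude square 0; +1 → 1.
Latitude subsquare c = 2; +1 → 3 = d.

GJ12ad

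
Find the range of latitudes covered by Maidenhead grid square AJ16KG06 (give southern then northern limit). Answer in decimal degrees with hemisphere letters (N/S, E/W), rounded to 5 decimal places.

Field A=0, J=9: +0·20° lon, +9·10° lat → SW at lon -180°, lat 0°.
Square 1, 6: +1·2° lon, +6·1° lat → SW at lon -178°, lat 6°.
Subsquare k=10, g=6: +10·0.0833333° lon, +6·0.0416667° lat → SW at lon -177.167°, lat 6.25°.
Extended square 0, 6: +0·0.00833333° lon, +6·0.00416667° lat → SW at lon -177.167°, lat 6.275°.
Cell spans 0.00833333° lon × 0.00416667° lat.
south 6.27500° N, north 6.27917° N.

6.27500° N, 6.27917° N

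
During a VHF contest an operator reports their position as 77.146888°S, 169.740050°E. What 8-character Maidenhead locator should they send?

RB42uu84

Shift to the Maidenhead origin (180°W, 90°S): lon 349.74005, lat 12.85311.
Field: lon ⌊349.74005/20⌋ = 17 → R; lat ⌊12.85311/10⌋ = 1 → B.
Square: lon ⌊9.74005/2⌋ = 4; lat ⌊2.85311/1⌋ = 2.
Subsquare: lon ⌊1.74005/0.0833333⌋ = 20 → u; lat ⌊0.85311/0.0416667⌋ = 20 → u.
Extended square: lon ⌊0.07338/0.00833333⌋ = 8; lat ⌊0.01978/0.00416667⌋ = 4.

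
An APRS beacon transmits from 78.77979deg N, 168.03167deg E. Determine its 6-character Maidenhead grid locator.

Offset from 180°W / 90°S: lon 348.0317°, lat 168.7798°.
Field: 348.0317/20 → 17 → R, 168.7798/10 → 16 → Q; chars RQ.
Square: 8.0317/2 → 4, 8.7798/1 → 8; chars 48.
Subsquare: 0.0317/0.0833333 → 0 → a, 0.7798/0.0416667 → 18 → s; chars as.

RQ48as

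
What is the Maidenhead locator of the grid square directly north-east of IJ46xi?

Longitude subsquare x = 23; +1 → 24, wraps to 0 = a, carry into square.
Longitude square 4; +1 → 5.
Latitude subsquare i = 8; +1 → 9 = j.

IJ56aj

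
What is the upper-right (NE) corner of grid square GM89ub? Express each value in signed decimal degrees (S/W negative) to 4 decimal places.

39.0833, -42.2500

Field G=6, M=12: +6·20° lon, +12·10° lat → SW at lon -60°, lat 30°.
Square 8, 9: +8·2° lon, +9·1° lat → SW at lon -44°, lat 39°.
Subsquare u=20, b=1: +20·0.0833333° lon, +1·0.0416667° lat → SW at lon -42.3333°, lat 39.0417°.
Cell spans 0.0833333° lon × 0.0416667° lat. NE corner is SW corner plus one full cell.
latitude 39.0833, longitude -42.2500.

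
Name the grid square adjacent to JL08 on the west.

Longitude square 0; −1 → -1, wraps to 9, carry into field.
Longitude field J = 9; −1 → 8 = I.
The latitude characters are unchanged.

IL98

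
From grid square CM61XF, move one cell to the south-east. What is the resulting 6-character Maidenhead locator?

Longitude subsquare x = 23; +1 → 24, wraps to 0 = a, carry into square.
Longitude square 6; +1 → 7.
Latitude subsquare f = 5; −1 → 4 = e.

CM71ae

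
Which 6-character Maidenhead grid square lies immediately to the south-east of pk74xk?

PK84aj

Longitude subsquare x = 23; +1 → 24, wraps to 0 = a, carry into square.
Longitude square 7; +1 → 8.
Latitude subsquare k = 10; −1 → 9 = j.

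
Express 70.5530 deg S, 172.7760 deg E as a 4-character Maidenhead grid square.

Shift to the Maidenhead origin (180°W, 90°S): lon 352.78, lat 19.45.
Field (20°×10°, letters A–R): lon ⌊352.78/20⌋ = 17 → R; lat ⌊19.45/10⌋ = 1 → B.
Square (2°×1°, digits 0–9): lon ⌊12.78/2⌋ = 6; lat ⌊9.45/1⌋ = 9.

RB69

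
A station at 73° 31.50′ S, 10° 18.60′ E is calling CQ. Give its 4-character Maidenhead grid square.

JB56

Add 180° to longitude and 90° to latitude: 190.31, 16.47.
Field (20°×10°, letters A–R): lon ⌊190.31/20⌋ = 9 → J; lat ⌊16.47/10⌋ = 1 → B.
Square (2°×1°, digits 0–9): lon ⌊10.31/2⌋ = 5; lat ⌊6.47/1⌋ = 6.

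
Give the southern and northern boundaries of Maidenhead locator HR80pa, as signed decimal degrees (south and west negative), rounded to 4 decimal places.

Field H=7, R=17: +7·20° lon, +17·10° lat → SW at lon -40°, lat 80°.
Square 8, 0: +8·2° lon, +0·1° lat → SW at lon -24°, lat 80°.
Subsquare p=15, a=0: +15·0.0833333° lon, +0·0.0416667° lat → SW at lon -22.75°, lat 80°.
Cell spans 0.0833333° lon × 0.0416667° lat.
south 80.0000, north 80.0417.

80.0000, 80.0417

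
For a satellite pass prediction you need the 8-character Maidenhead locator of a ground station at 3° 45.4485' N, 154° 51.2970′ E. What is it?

Add 180° to longitude and 90° to latitude: 334.85495, 93.75747.
Field (20°×10°, letters A–R): 334.85495/20 → 16 → Q, 93.75747/10 → 9 → J; chars QJ.
Square (2°×1°, digits 0–9): 14.85495/2 → 7, 3.75747/1 → 3; chars 73.
Subsquare (5′×2.5′, letters a–x): 0.85495/0.0833333 → 10 → k, 0.75747/0.0416667 → 18 → s; chars ks.
Extended square (30″×15″, digits 0–9): 0.02162/0.00833333 → 2, 0.00747/0.00416667 → 1; chars 21.

QJ73ks21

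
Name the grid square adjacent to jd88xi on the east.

JD98ai

Longitude subsquare x = 23; +1 → 24, wraps to 0 = a, carry into square.
Longitude square 8; +1 → 9.
The latitude characters are unchanged.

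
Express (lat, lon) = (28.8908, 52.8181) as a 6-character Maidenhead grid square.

LL68jv

Offset from 180°W / 90°S: lon 232.8181°, lat 118.8908°.
Field: lon ⌊232.8181/20⌋ = 11 → L; lat ⌊118.8908/10⌋ = 11 → L.
Square: lon ⌊12.8181/2⌋ = 6; lat ⌊8.8908/1⌋ = 8.
Subsquare: lon ⌊0.8181/0.0833333⌋ = 9 → j; lat ⌊0.8908/0.0416667⌋ = 21 → v.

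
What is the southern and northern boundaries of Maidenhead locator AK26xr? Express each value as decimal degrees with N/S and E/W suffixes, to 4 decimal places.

Field A=0, K=10: +0·20° lon, +10·10° lat → SW at lon -180°, lat 10°.
Square 2, 6: +2·2° lon, +6·1° lat → SW at lon -176°, lat 16°.
Subsquare x=23, r=17: +23·0.0833333° lon, +17·0.0416667° lat → SW at lon -174.083°, lat 16.7083°.
Cell spans 0.0833333° lon × 0.0416667° lat.
south 16.7083° N, north 16.7500° N.

16.7083° N, 16.7500° N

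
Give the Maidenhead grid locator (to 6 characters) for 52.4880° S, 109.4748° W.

DD57gm

Shift to the Maidenhead origin (180°W, 90°S): lon 70.5252, lat 37.5120.
Field (20°×10°, letters A–R): 70.5252/20 → 3 → D, 37.5120/10 → 3 → D; chars DD.
Square (2°×1°, digits 0–9): 10.5252/2 → 5, 7.5120/1 → 7; chars 57.
Subsquare (5′×2.5′, letters a–x): 0.5252/0.0833333 → 6 → g, 0.5120/0.0416667 → 12 → m; chars gm.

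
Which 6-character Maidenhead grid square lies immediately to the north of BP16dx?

BP17da

Latitude subsquare x = 23; +1 → 24, wraps to 0 = a, carry into square.
Latitude square 6; +1 → 7.
The longitude characters are unchanged.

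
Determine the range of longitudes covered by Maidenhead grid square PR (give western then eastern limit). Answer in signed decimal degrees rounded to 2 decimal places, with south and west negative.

120.00, 140.00

Field P=15, R=17: +15·20° lon, +17·10° lat → SW at lon 120°, lat 80°.
Cell spans 20° lon × 10° lat.
west 120.00, east 140.00.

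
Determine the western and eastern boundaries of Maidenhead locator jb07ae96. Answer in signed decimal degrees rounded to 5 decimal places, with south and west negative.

Field J=9, B=1: +9·20° lon, +1·10° lat → SW at lon 0°, lat -80°.
Square 0, 7: +0·2° lon, +7·1° lat → SW at lon 0°, lat -73°.
Subsquare a=0, e=4: +0·0.0833333° lon, +4·0.0416667° lat → SW at lon 0°, lat -72.8333°.
Extended square 9, 6: +9·0.00833333° lon, +6·0.00416667° lat → SW at lon 0.075°, lat -72.8083°.
Cell spans 0.00833333° lon × 0.00416667° lat.
west 0.07500, east 0.08333.

0.07500, 0.08333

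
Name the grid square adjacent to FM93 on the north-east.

GM04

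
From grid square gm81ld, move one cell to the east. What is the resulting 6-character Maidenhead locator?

GM81md

Longitude subsquare l = 11; +1 → 12 = m.
The latitude characters are unchanged.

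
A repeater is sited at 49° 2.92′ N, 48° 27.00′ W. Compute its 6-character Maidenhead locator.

GN59sb

Shift to the Maidenhead origin (180°W, 90°S): lon 131.5500, lat 139.0487.
Field: 131.5500/20 → 6 → G, 139.0487/10 → 13 → N; chars GN.
Square: 11.5500/2 → 5, 9.0487/1 → 9; chars 59.
Subsquare: 1.5500/0.0833333 → 18 → s, 0.0487/0.0416667 → 1 → b; chars sb.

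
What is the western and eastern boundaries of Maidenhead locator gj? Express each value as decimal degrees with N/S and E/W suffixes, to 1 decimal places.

60.0° W, 40.0° W

Field G=6, J=9: +6·20° lon, +9·10° lat → SW at lon -60°, lat 0°.
Cell spans 20° lon × 10° lat.
west 60.0° W, east 40.0° W.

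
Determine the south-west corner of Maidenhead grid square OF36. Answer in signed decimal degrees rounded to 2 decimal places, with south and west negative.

-34.00, 106.00

Field O=14, F=5: +14·20° lon, +5·10° lat → SW at lon 100°, lat -40°.
Square 3, 6: +3·2° lon, +6·1° lat → SW at lon 106°, lat -34°.
latitude -34.00, longitude 106.00.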